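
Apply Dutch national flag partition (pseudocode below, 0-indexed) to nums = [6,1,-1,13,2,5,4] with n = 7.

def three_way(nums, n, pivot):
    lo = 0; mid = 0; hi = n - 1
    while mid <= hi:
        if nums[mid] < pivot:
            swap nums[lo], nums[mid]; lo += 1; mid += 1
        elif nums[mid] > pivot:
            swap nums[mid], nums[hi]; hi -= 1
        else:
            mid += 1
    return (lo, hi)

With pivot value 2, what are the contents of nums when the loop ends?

[1,-1,2,13,5,4,6]

lo=0 mid=0 hi=6
6>2: swap(0,6), hi=5 ⇒ [4,1,-1,13,2,5,6]
4>2: swap(0,5), hi=4 ⇒ [5,1,-1,13,2,4,6]
5>2: swap(0,4), hi=3 ⇒ [2,1,-1,13,5,4,6]
2=2: mid=1
1<2: swap(0,1), lo=1 mid=2 ⇒ [1,2,-1,13,5,4,6]
-1<2: swap(1,2), lo=2 mid=3 ⇒ [1,-1,2,13,5,4,6]
13>2: swap(3,3), hi=2 ⇒ [1,-1,2,13,5,4,6]
done. lo=2 hi=2; nums=[1,-1,2,13,5,4,6]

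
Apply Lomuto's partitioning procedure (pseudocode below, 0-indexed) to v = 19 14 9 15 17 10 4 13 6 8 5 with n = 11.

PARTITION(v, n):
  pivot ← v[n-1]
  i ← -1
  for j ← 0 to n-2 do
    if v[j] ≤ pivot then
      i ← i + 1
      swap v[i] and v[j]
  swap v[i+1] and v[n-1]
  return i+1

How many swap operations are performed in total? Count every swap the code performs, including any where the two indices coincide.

2

pivot = v[10] = 5; i = -1
j=0: v[0]=19 > 5 → no swap
j=1: v[1]=14 > 5 → no swap
j=2: v[2]=9 > 5 → no swap
j=3: v[3]=15 > 5 → no swap
j=4: v[4]=17 > 5 → no swap
j=5: v[5]=10 > 5 → no swap
j=6: v[6]=4 ≤ 5 → i=0, swap v[0],v[6] → 4 14 9 15 17 10 19 13 6 8 5
j=7: v[7]=13 > 5 → no swap
j=8: v[8]=6 > 5 → no swap
j=9: v[9]=8 > 5 → no swap
final swap v[1],v[10] → 4 5 9 15 17 10 19 13 6 8 14; return 1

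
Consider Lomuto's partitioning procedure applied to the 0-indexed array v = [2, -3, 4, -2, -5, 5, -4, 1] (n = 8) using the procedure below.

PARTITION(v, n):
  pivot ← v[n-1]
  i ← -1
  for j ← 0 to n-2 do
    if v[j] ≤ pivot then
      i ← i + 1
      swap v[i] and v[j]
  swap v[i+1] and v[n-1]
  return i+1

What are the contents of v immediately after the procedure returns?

pivot=1, i=-1
j=0: 2>1, skip
j=1: -3≤1, i=0, swap(0,1) ⇒ [-3, 2, 4, -2, -5, 5, -4, 1]
j=2: 4>1, skip
j=3: -2≤1, i=1, swap(1,3) ⇒ [-3, -2, 4, 2, -5, 5, -4, 1]
j=4: -5≤1, i=2, swap(2,4) ⇒ [-3, -2, -5, 2, 4, 5, -4, 1]
j=5: 5>1, skip
j=6: -4≤1, i=3, swap(3,6) ⇒ [-3, -2, -5, -4, 4, 5, 2, 1]
swap(4,7) ⇒ [-3, -2, -5, -4, 1, 5, 2, 4]; return 4

[-3, -2, -5, -4, 1, 5, 2, 4]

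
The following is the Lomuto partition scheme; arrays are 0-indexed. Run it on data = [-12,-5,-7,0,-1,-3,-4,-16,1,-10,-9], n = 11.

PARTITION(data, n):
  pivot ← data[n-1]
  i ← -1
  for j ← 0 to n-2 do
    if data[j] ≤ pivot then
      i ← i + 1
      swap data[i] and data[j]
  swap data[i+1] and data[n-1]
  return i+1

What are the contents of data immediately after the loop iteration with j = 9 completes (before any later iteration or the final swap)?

[-12,-16,-10,0,-1,-3,-4,-5,1,-7,-9]

pivot = data[10] = -9; i = -1
j=0: data[0]=-12 ≤ -9 → i=0, swap data[0],data[0] (no change) → [-12,-5,-7,0,-1,-3,-4,-16,1,-10,-9]
j=1: data[1]=-5 > -9 → no swap
j=2: data[2]=-7 > -9 → no swap
j=3: data[3]=0 > -9 → no swap
j=4: data[4]=-1 > -9 → no swap
j=5: data[5]=-3 > -9 → no swap
j=6: data[6]=-4 > -9 → no swap
j=7: data[7]=-16 ≤ -9 → i=1, swap data[1],data[7] → [-12,-16,-7,0,-1,-3,-4,-5,1,-10,-9]
j=8: data[8]=1 > -9 → no swap
j=9: data[9]=-10 ≤ -9 → i=2, swap data[2],data[9] → [-12,-16,-10,0,-1,-3,-4,-5,1,-7,-9]
(after j=9) data = [-12,-16,-10,0,-1,-3,-4,-5,1,-7,-9]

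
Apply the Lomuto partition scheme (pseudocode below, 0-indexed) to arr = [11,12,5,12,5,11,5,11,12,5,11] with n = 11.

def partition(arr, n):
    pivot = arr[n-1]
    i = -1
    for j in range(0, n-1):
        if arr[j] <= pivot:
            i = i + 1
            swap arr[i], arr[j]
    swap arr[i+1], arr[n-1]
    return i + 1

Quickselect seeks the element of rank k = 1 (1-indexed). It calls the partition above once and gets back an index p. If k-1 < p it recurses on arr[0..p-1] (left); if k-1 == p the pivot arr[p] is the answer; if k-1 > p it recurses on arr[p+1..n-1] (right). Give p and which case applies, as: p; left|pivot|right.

7; left

pivot = arr[10] = 11; i = -1
j=0: arr[0]=11 ≤ 11 → i=0, swap arr[0],arr[0] (no change) → [11,12,5,12,5,11,5,11,12,5,11]
j=1: arr[1]=12 > 11 → no swap
j=2: arr[2]=5 ≤ 11 → i=1, swap arr[1],arr[2] → [11,5,12,12,5,11,5,11,12,5,11]
j=3: arr[3]=12 > 11 → no swap
j=4: arr[4]=5 ≤ 11 → i=2, swap arr[2],arr[4] → [11,5,5,12,12,11,5,11,12,5,11]
j=5: arr[5]=11 ≤ 11 → i=3, swap arr[3],arr[5] → [11,5,5,11,12,12,5,11,12,5,11]
j=6: arr[6]=5 ≤ 11 → i=4, swap arr[4],arr[6] → [11,5,5,11,5,12,12,11,12,5,11]
j=7: arr[7]=11 ≤ 11 → i=5, swap arr[5],arr[7] → [11,5,5,11,5,11,12,12,12,5,11]
j=8: arr[8]=12 > 11 → no swap
j=9: arr[9]=5 ≤ 11 → i=6, swap arr[6],arr[9] → [11,5,5,11,5,11,5,12,12,12,11]
final swap arr[7],arr[10] → [11,5,5,11,5,11,5,11,12,12,12]; return 7
p = 7; k-1 = 0 < 7 ⇒ left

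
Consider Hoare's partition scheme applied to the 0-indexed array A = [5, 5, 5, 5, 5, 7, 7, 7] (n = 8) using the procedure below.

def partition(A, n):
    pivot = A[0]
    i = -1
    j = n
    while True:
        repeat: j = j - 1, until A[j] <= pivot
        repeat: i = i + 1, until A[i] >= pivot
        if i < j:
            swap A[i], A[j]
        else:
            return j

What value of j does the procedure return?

2

pivot = A[0] = 5; i = -1, j = 8
j→4 (A[4]=5≤5), i→0 (A[0]=5≥5); i<j, swap → [5, 5, 5, 5, 5, 7, 7, 7]
j→3 (A[3]=5≤5), i→1 (A[1]=5≥5); i<j, swap → [5, 5, 5, 5, 5, 7, 7, 7]
j→2, i→2; i≥j, return j=2. A = [5, 5, 5, 5, 5, 7, 7, 7]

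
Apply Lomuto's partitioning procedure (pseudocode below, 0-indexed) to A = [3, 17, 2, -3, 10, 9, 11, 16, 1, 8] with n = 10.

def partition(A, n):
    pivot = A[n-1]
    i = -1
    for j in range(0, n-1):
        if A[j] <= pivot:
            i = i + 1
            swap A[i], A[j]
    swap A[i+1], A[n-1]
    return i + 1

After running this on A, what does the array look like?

pivot=8, i=-1
j=0: 3≤8, i=0, swap(0,0) ⇒ [3, 17, 2, -3, 10, 9, 11, 16, 1, 8]
j=1: 17>8, skip
j=2: 2≤8, i=1, swap(1,2) ⇒ [3, 2, 17, -3, 10, 9, 11, 16, 1, 8]
j=3: -3≤8, i=2, swap(2,3) ⇒ [3, 2, -3, 17, 10, 9, 11, 16, 1, 8]
j=4: 10>8, skip
j=5: 9>8, skip
j=6: 11>8, skip
j=7: 16>8, skip
j=8: 1≤8, i=3, swap(3,8) ⇒ [3, 2, -3, 1, 10, 9, 11, 16, 17, 8]
swap(4,9) ⇒ [3, 2, -3, 1, 8, 9, 11, 16, 17, 10]; return 4

[3, 2, -3, 1, 8, 9, 11, 16, 17, 10]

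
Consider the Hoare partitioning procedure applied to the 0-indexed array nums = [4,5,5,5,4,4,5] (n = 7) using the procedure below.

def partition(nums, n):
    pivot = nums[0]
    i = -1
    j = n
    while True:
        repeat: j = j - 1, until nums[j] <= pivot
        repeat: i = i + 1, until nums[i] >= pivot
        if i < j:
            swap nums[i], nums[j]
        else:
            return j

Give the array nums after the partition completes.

pivot = nums[0] = 4; i = -1, j = 7
j→5 (nums[5]=4≤4), i→0 (nums[0]=4≥4); i<j, swap → [4,5,5,5,4,4,5]
j→4 (nums[4]=4≤4), i→1 (nums[1]=5≥4); i<j, swap → [4,4,5,5,5,4,5]
j→1, i→2; i≥j, return j=1. nums = [4,4,5,5,5,4,5]

[4,4,5,5,5,4,5]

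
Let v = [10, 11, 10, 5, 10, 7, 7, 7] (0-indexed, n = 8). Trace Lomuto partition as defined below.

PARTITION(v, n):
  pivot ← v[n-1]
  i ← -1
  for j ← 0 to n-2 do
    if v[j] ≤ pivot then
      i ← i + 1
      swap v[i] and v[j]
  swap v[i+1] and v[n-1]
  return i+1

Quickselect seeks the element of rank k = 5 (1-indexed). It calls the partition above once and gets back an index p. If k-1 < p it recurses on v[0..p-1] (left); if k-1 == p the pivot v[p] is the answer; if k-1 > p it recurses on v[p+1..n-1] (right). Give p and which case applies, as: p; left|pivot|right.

pivot = v[7] = 7; i = -1
j=0: v[0]=10 > 7 → no swap
j=1: v[1]=11 > 7 → no swap
j=2: v[2]=10 > 7 → no swap
j=3: v[3]=5 ≤ 7 → i=0, swap v[0],v[3] → [5, 11, 10, 10, 10, 7, 7, 7]
j=4: v[4]=10 > 7 → no swap
j=5: v[5]=7 ≤ 7 → i=1, swap v[1],v[5] → [5, 7, 10, 10, 10, 11, 7, 7]
j=6: v[6]=7 ≤ 7 → i=2, swap v[2],v[6] → [5, 7, 7, 10, 10, 11, 10, 7]
final swap v[3],v[7] → [5, 7, 7, 7, 10, 11, 10, 10]; return 3
p = 3; k-1 = 4 > 3 ⇒ right

3; right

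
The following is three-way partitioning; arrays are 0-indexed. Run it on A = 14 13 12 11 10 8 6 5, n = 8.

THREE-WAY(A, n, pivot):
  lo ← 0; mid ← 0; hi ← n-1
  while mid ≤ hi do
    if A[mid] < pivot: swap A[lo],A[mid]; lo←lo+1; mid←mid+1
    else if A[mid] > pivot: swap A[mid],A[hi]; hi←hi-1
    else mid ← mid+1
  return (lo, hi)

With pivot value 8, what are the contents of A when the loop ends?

5 6 8 10 11 12 13 14

lo=0 mid=0 hi=7
14>8: swap(0,7), hi=6 ⇒ 5 13 12 11 10 8 6 14
5<8: swap(0,0), lo=1 mid=1 ⇒ 5 13 12 11 10 8 6 14
13>8: swap(1,6), hi=5 ⇒ 5 6 12 11 10 8 13 14
6<8: swap(1,1), lo=2 mid=2 ⇒ 5 6 12 11 10 8 13 14
12>8: swap(2,5), hi=4 ⇒ 5 6 8 11 10 12 13 14
8=8: mid=3
11>8: swap(3,4), hi=3 ⇒ 5 6 8 10 11 12 13 14
10>8: swap(3,3), hi=2 ⇒ 5 6 8 10 11 12 13 14
done. lo=2 hi=2; A=5 6 8 10 11 12 13 14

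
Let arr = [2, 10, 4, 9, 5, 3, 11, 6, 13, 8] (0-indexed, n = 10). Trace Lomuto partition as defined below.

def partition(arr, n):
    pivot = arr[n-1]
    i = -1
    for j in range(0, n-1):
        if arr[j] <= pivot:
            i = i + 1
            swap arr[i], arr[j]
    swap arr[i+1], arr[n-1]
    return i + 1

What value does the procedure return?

pivot = arr[9] = 8; i = -1
j=0: arr[0]=2 ≤ 8 → i=0, swap arr[0],arr[0] (no change) → [2, 10, 4, 9, 5, 3, 11, 6, 13, 8]
j=1: arr[1]=10 > 8 → no swap
j=2: arr[2]=4 ≤ 8 → i=1, swap arr[1],arr[2] → [2, 4, 10, 9, 5, 3, 11, 6, 13, 8]
j=3: arr[3]=9 > 8 → no swap
j=4: arr[4]=5 ≤ 8 → i=2, swap arr[2],arr[4] → [2, 4, 5, 9, 10, 3, 11, 6, 13, 8]
j=5: arr[5]=3 ≤ 8 → i=3, swap arr[3],arr[5] → [2, 4, 5, 3, 10, 9, 11, 6, 13, 8]
j=6: arr[6]=11 > 8 → no swap
j=7: arr[7]=6 ≤ 8 → i=4, swap arr[4],arr[7] → [2, 4, 5, 3, 6, 9, 11, 10, 13, 8]
j=8: arr[8]=13 > 8 → no swap
final swap arr[5],arr[9] → [2, 4, 5, 3, 6, 8, 11, 10, 13, 9]; return 5

5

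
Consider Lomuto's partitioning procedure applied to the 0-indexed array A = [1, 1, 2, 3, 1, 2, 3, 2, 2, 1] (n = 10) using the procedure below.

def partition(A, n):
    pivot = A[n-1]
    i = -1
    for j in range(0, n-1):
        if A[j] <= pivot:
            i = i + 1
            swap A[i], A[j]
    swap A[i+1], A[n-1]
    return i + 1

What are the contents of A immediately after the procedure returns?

pivot=1, i=-1
j=0: 1≤1, i=0, swap(0,0) ⇒ [1, 1, 2, 3, 1, 2, 3, 2, 2, 1]
j=1: 1≤1, i=1, swap(1,1) ⇒ [1, 1, 2, 3, 1, 2, 3, 2, 2, 1]
j=2: 2>1, skip
j=3: 3>1, skip
j=4: 1≤1, i=2, swap(2,4) ⇒ [1, 1, 1, 3, 2, 2, 3, 2, 2, 1]
j=5: 2>1, skip
j=6: 3>1, skip
j=7: 2>1, skip
j=8: 2>1, skip
swap(3,9) ⇒ [1, 1, 1, 1, 2, 2, 3, 2, 2, 3]; return 3

[1, 1, 1, 1, 2, 2, 3, 2, 2, 3]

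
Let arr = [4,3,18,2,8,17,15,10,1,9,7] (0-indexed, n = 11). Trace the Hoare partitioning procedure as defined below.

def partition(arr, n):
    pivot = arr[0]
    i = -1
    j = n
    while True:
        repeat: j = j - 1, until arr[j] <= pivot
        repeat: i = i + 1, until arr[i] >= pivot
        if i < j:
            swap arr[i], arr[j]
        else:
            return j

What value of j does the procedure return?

pivot = arr[0] = 4; i = -1, j = 11
j→8 (arr[8]=1≤4), i→0 (arr[0]=4≥4); i<j, swap → [1,3,18,2,8,17,15,10,4,9,7]
j→3 (arr[3]=2≤4), i→2 (arr[2]=18≥4); i<j, swap → [1,3,2,18,8,17,15,10,4,9,7]
j→2, i→3; i≥j, return j=2. arr = [1,3,2,18,8,17,15,10,4,9,7]

2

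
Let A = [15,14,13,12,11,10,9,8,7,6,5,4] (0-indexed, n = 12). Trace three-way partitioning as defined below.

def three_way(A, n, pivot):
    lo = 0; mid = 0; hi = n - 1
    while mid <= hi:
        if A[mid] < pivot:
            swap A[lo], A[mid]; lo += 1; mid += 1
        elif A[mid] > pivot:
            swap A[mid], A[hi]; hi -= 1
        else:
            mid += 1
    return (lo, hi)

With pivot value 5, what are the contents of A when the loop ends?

[4,5,12,11,10,9,8,7,6,13,14,15]

lo=0 mid=0 hi=11
15>5: swap(0,11), hi=10 ⇒ [4,14,13,12,11,10,9,8,7,6,5,15]
4<5: swap(0,0), lo=1 mid=1 ⇒ [4,14,13,12,11,10,9,8,7,6,5,15]
14>5: swap(1,10), hi=9 ⇒ [4,5,13,12,11,10,9,8,7,6,14,15]
5=5: mid=2
13>5: swap(2,9), hi=8 ⇒ [4,5,6,12,11,10,9,8,7,13,14,15]
6>5: swap(2,8), hi=7 ⇒ [4,5,7,12,11,10,9,8,6,13,14,15]
7>5: swap(2,7), hi=6 ⇒ [4,5,8,12,11,10,9,7,6,13,14,15]
8>5: swap(2,6), hi=5 ⇒ [4,5,9,12,11,10,8,7,6,13,14,15]
9>5: swap(2,5), hi=4 ⇒ [4,5,10,12,11,9,8,7,6,13,14,15]
10>5: swap(2,4), hi=3 ⇒ [4,5,11,12,10,9,8,7,6,13,14,15]
11>5: swap(2,3), hi=2 ⇒ [4,5,12,11,10,9,8,7,6,13,14,15]
12>5: swap(2,2), hi=1 ⇒ [4,5,12,11,10,9,8,7,6,13,14,15]
done. lo=1 hi=1; A=[4,5,12,11,10,9,8,7,6,13,14,15]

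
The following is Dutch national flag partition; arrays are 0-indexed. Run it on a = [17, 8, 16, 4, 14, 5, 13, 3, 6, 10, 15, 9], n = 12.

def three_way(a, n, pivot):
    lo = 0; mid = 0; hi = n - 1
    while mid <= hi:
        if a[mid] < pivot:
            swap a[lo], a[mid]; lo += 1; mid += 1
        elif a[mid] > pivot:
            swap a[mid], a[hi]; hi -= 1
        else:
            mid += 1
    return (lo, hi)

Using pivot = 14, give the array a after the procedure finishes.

[9, 8, 10, 4, 5, 13, 3, 6, 14, 15, 16, 17]

pivot = 14; lo=0, mid=0, hi=11
a[mid]=17>14: swap a[0],a[11]; hi=10 → [9, 8, 16, 4, 14, 5, 13, 3, 6, 10, 15, 17]
a[mid]=9<14: swap a[0],a[0]; lo=1,mid=1 → [9, 8, 16, 4, 14, 5, 13, 3, 6, 10, 15, 17]
a[mid]=8<14: swap a[1],a[1]; lo=2,mid=2 → [9, 8, 16, 4, 14, 5, 13, 3, 6, 10, 15, 17]
a[mid]=16>14: swap a[2],a[10]; hi=9 → [9, 8, 15, 4, 14, 5, 13, 3, 6, 10, 16, 17]
a[mid]=15>14: swap a[2],a[9]; hi=8 → [9, 8, 10, 4, 14, 5, 13, 3, 6, 15, 16, 17]
a[mid]=10<14: swap a[2],a[2]; lo=3,mid=3 → [9, 8, 10, 4, 14, 5, 13, 3, 6, 15, 16, 17]
a[mid]=4<14: swap a[3],a[3]; lo=4,mid=4 → [9, 8, 10, 4, 14, 5, 13, 3, 6, 15, 16, 17]
a[mid]=14=14: mid=5
a[mid]=5<14: swap a[4],a[5]; lo=5,mid=6 → [9, 8, 10, 4, 5, 14, 13, 3, 6, 15, 16, 17]
a[mid]=13<14: swap a[5],a[6]; lo=6,mid=7 → [9, 8, 10, 4, 5, 13, 14, 3, 6, 15, 16, 17]
a[mid]=3<14: swap a[6],a[7]; lo=7,mid=8 → [9, 8, 10, 4, 5, 13, 3, 14, 6, 15, 16, 17]
a[mid]=6<14: swap a[7],a[8]; lo=8,mid=9 → [9, 8, 10, 4, 5, 13, 3, 6, 14, 15, 16, 17]
end: lo=8, hi=8; a = [9, 8, 10, 4, 5, 13, 3, 6, 14, 15, 16, 17]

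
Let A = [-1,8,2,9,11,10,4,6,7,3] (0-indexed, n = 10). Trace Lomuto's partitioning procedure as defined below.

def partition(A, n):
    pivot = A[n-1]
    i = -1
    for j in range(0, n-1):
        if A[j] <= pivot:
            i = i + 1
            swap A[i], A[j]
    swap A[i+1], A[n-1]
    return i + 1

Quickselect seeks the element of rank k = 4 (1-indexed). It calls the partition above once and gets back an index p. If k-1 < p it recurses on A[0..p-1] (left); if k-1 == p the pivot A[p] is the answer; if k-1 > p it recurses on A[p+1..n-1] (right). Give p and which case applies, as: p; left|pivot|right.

pivot = A[9] = 3; i = -1
j=0: A[0]=-1 ≤ 3 → i=0, swap A[0],A[0] (no change) → [-1,8,2,9,11,10,4,6,7,3]
j=1: A[1]=8 > 3 → no swap
j=2: A[2]=2 ≤ 3 → i=1, swap A[1],A[2] → [-1,2,8,9,11,10,4,6,7,3]
j=3: A[3]=9 > 3 → no swap
j=4: A[4]=11 > 3 → no swap
j=5: A[5]=10 > 3 → no swap
j=6: A[6]=4 > 3 → no swap
j=7: A[7]=6 > 3 → no swap
j=8: A[8]=7 > 3 → no swap
final swap A[2],A[9] → [-1,2,3,9,11,10,4,6,7,8]; return 2
p = 2; k-1 = 3 > 2 ⇒ right

2; right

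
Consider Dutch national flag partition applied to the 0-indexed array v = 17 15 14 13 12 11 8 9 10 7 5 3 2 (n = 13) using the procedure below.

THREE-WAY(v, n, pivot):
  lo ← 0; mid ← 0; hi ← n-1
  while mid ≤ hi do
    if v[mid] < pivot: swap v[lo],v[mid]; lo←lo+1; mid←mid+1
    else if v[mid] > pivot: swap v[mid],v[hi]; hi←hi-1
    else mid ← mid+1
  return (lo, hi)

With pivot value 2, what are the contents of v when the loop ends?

2 14 13 12 11 8 9 10 7 5 3 15 17

pivot = 2; lo=0, mid=0, hi=12
v[mid]=17>2: swap v[0],v[12]; hi=11 → 2 15 14 13 12 11 8 9 10 7 5 3 17
v[mid]=2=2: mid=1
v[mid]=15>2: swap v[1],v[11]; hi=10 → 2 3 14 13 12 11 8 9 10 7 5 15 17
v[mid]=3>2: swap v[1],v[10]; hi=9 → 2 5 14 13 12 11 8 9 10 7 3 15 17
v[mid]=5>2: swap v[1],v[9]; hi=8 → 2 7 14 13 12 11 8 9 10 5 3 15 17
v[mid]=7>2: swap v[1],v[8]; hi=7 → 2 10 14 13 12 11 8 9 7 5 3 15 17
v[mid]=10>2: swap v[1],v[7]; hi=6 → 2 9 14 13 12 11 8 10 7 5 3 15 17
v[mid]=9>2: swap v[1],v[6]; hi=5 → 2 8 14 13 12 11 9 10 7 5 3 15 17
v[mid]=8>2: swap v[1],v[5]; hi=4 → 2 11 14 13 12 8 9 10 7 5 3 15 17
v[mid]=11>2: swap v[1],v[4]; hi=3 → 2 12 14 13 11 8 9 10 7 5 3 15 17
v[mid]=12>2: swap v[1],v[3]; hi=2 → 2 13 14 12 11 8 9 10 7 5 3 15 17
v[mid]=13>2: swap v[1],v[2]; hi=1 → 2 14 13 12 11 8 9 10 7 5 3 15 17
v[mid]=14>2: swap v[1],v[1]; hi=0 → 2 14 13 12 11 8 9 10 7 5 3 15 17
end: lo=0, hi=0; v = 2 14 13 12 11 8 9 10 7 5 3 15 17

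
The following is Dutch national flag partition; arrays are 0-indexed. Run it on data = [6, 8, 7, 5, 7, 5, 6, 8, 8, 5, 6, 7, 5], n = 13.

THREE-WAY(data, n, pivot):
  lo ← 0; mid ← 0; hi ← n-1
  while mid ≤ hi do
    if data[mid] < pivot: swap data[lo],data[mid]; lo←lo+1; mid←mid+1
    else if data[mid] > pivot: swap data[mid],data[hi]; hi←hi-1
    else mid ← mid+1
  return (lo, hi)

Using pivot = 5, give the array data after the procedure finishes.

lo=0 mid=0 hi=12
6>5: swap(0,12), hi=11 ⇒ [5, 8, 7, 5, 7, 5, 6, 8, 8, 5, 6, 7, 6]
5=5: mid=1
8>5: swap(1,11), hi=10 ⇒ [5, 7, 7, 5, 7, 5, 6, 8, 8, 5, 6, 8, 6]
7>5: swap(1,10), hi=9 ⇒ [5, 6, 7, 5, 7, 5, 6, 8, 8, 5, 7, 8, 6]
6>5: swap(1,9), hi=8 ⇒ [5, 5, 7, 5, 7, 5, 6, 8, 8, 6, 7, 8, 6]
5=5: mid=2
7>5: swap(2,8), hi=7 ⇒ [5, 5, 8, 5, 7, 5, 6, 8, 7, 6, 7, 8, 6]
8>5: swap(2,7), hi=6 ⇒ [5, 5, 8, 5, 7, 5, 6, 8, 7, 6, 7, 8, 6]
8>5: swap(2,6), hi=5 ⇒ [5, 5, 6, 5, 7, 5, 8, 8, 7, 6, 7, 8, 6]
6>5: swap(2,5), hi=4 ⇒ [5, 5, 5, 5, 7, 6, 8, 8, 7, 6, 7, 8, 6]
5=5: mid=3
5=5: mid=4
7>5: swap(4,4), hi=3 ⇒ [5, 5, 5, 5, 7, 6, 8, 8, 7, 6, 7, 8, 6]
done. lo=0 hi=3; data=[5, 5, 5, 5, 7, 6, 8, 8, 7, 6, 7, 8, 6]

[5, 5, 5, 5, 7, 6, 8, 8, 7, 6, 7, 8, 6]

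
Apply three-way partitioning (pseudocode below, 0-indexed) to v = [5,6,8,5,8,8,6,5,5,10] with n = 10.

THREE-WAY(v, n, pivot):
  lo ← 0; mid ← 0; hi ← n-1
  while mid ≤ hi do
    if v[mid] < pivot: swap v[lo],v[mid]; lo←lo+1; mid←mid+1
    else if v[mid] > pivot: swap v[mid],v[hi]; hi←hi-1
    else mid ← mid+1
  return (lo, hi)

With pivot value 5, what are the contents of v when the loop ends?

lo=0 mid=0 hi=9
5=5: mid=1
6>5: swap(1,9), hi=8 ⇒ [5,10,8,5,8,8,6,5,5,6]
10>5: swap(1,8), hi=7 ⇒ [5,5,8,5,8,8,6,5,10,6]
5=5: mid=2
8>5: swap(2,7), hi=6 ⇒ [5,5,5,5,8,8,6,8,10,6]
5=5: mid=3
5=5: mid=4
8>5: swap(4,6), hi=5 ⇒ [5,5,5,5,6,8,8,8,10,6]
6>5: swap(4,5), hi=4 ⇒ [5,5,5,5,8,6,8,8,10,6]
8>5: swap(4,4), hi=3 ⇒ [5,5,5,5,8,6,8,8,10,6]
done. lo=0 hi=3; v=[5,5,5,5,8,6,8,8,10,6]

[5,5,5,5,8,6,8,8,10,6]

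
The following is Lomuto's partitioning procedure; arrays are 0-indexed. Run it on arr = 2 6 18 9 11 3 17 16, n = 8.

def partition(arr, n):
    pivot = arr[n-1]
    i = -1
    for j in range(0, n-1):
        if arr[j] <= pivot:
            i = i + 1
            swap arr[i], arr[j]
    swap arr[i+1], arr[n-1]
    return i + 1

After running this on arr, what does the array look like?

2 6 9 11 3 16 17 18

pivot=16, i=-1
j=0: 2≤16, i=0, swap(0,0) ⇒ 2 6 18 9 11 3 17 16
j=1: 6≤16, i=1, swap(1,1) ⇒ 2 6 18 9 11 3 17 16
j=2: 18>16, skip
j=3: 9≤16, i=2, swap(2,3) ⇒ 2 6 9 18 11 3 17 16
j=4: 11≤16, i=3, swap(3,4) ⇒ 2 6 9 11 18 3 17 16
j=5: 3≤16, i=4, swap(4,5) ⇒ 2 6 9 11 3 18 17 16
j=6: 17>16, skip
swap(5,7) ⇒ 2 6 9 11 3 16 17 18; return 5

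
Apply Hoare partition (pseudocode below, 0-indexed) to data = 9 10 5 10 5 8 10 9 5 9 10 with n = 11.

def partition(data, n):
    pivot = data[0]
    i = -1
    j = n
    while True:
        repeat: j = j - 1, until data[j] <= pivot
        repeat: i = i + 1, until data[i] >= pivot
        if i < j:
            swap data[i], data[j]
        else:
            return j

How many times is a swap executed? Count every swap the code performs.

pivot = data[0] = 9; i = -1, j = 11
j→9 (data[9]=9≤9), i→0 (data[0]=9≥9); i<j, swap → 9 10 5 10 5 8 10 9 5 9 10
j→8 (data[8]=5≤9), i→1 (data[1]=10≥9); i<j, swap → 9 5 5 10 5 8 10 9 10 9 10
j→7 (data[7]=9≤9), i→3 (data[3]=10≥9); i<j, swap → 9 5 5 9 5 8 10 10 10 9 10
j→5, i→6; i≥j, return j=5. data = 9 5 5 9 5 8 10 10 10 9 10

3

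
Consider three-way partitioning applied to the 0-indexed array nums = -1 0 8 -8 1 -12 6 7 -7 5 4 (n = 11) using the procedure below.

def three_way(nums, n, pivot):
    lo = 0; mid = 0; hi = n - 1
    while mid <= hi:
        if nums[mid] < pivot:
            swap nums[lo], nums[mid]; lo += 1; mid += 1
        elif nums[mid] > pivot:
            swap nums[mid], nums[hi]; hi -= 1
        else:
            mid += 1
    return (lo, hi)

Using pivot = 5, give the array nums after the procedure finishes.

lo=0 mid=0 hi=10
-1<5: swap(0,0), lo=1 mid=1 ⇒ -1 0 8 -8 1 -12 6 7 -7 5 4
0<5: swap(1,1), lo=2 mid=2 ⇒ -1 0 8 -8 1 -12 6 7 -7 5 4
8>5: swap(2,10), hi=9 ⇒ -1 0 4 -8 1 -12 6 7 -7 5 8
4<5: swap(2,2), lo=3 mid=3 ⇒ -1 0 4 -8 1 -12 6 7 -7 5 8
-8<5: swap(3,3), lo=4 mid=4 ⇒ -1 0 4 -8 1 -12 6 7 -7 5 8
1<5: swap(4,4), lo=5 mid=5 ⇒ -1 0 4 -8 1 -12 6 7 -7 5 8
-12<5: swap(5,5), lo=6 mid=6 ⇒ -1 0 4 -8 1 -12 6 7 -7 5 8
6>5: swap(6,9), hi=8 ⇒ -1 0 4 -8 1 -12 5 7 -7 6 8
5=5: mid=7
7>5: swap(7,8), hi=7 ⇒ -1 0 4 -8 1 -12 5 -7 7 6 8
-7<5: swap(6,7), lo=7 mid=8 ⇒ -1 0 4 -8 1 -12 -7 5 7 6 8
done. lo=7 hi=7; nums=-1 0 4 -8 1 -12 -7 5 7 6 8

-1 0 4 -8 1 -12 -7 5 7 6 8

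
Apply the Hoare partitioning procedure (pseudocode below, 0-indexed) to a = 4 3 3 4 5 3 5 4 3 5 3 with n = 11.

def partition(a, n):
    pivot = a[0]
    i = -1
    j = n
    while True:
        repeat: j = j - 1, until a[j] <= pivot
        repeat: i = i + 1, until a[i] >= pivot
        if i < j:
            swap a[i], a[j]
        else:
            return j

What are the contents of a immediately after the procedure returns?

pivot = a[0] = 4; i = -1, j = 11
j→10 (a[10]=3≤4), i→0 (a[0]=4≥4); i<j, swap → 3 3 3 4 5 3 5 4 3 5 4
j→8 (a[8]=3≤4), i→3 (a[3]=4≥4); i<j, swap → 3 3 3 3 5 3 5 4 4 5 4
j→7 (a[7]=4≤4), i→4 (a[4]=5≥4); i<j, swap → 3 3 3 3 4 3 5 5 4 5 4
j→5, i→6; i≥j, return j=5. a = 3 3 3 3 4 3 5 5 4 5 4

3 3 3 3 4 3 5 5 4 5 4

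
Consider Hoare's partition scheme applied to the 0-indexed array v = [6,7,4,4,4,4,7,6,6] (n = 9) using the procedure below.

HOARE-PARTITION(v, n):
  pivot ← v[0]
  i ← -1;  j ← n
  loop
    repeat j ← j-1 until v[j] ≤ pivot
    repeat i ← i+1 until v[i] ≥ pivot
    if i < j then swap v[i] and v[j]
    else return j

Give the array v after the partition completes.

pivot = v[0] = 6; i = -1, j = 9
j→8 (v[8]=6≤6), i→0 (v[0]=6≥6); i<j, swap → [6,7,4,4,4,4,7,6,6]
j→7 (v[7]=6≤6), i→1 (v[1]=7≥6); i<j, swap → [6,6,4,4,4,4,7,7,6]
j→5, i→6; i≥j, return j=5. v = [6,6,4,4,4,4,7,7,6]

[6,6,4,4,4,4,7,7,6]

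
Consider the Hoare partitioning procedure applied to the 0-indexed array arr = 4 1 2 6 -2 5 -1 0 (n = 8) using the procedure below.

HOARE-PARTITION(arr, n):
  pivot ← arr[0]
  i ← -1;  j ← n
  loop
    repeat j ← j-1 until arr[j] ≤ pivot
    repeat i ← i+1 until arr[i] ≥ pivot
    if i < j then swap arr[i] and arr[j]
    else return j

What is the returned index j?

pivot=4
j stops at 7 (0), i stops at 0 (4); swap ⇒ 0 1 2 6 -2 5 -1 4
j stops at 6 (-1), i stops at 3 (6); swap ⇒ 0 1 2 -1 -2 5 6 4
j stops at 4, i stops at 5; i≥j ⇒ return 4. arr=0 1 2 -1 -2 5 6 4

4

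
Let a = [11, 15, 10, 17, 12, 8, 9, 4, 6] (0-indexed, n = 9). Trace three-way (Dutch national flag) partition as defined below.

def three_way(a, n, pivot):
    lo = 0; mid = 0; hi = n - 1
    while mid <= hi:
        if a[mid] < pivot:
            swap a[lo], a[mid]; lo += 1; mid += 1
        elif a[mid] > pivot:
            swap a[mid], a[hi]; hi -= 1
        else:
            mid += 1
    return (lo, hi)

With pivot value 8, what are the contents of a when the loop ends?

pivot = 8; lo=0, mid=0, hi=8
a[mid]=11>8: swap a[0],a[8]; hi=7 → [6, 15, 10, 17, 12, 8, 9, 4, 11]
a[mid]=6<8: swap a[0],a[0]; lo=1,mid=1 → [6, 15, 10, 17, 12, 8, 9, 4, 11]
a[mid]=15>8: swap a[1],a[7]; hi=6 → [6, 4, 10, 17, 12, 8, 9, 15, 11]
a[mid]=4<8: swap a[1],a[1]; lo=2,mid=2 → [6, 4, 10, 17, 12, 8, 9, 15, 11]
a[mid]=10>8: swap a[2],a[6]; hi=5 → [6, 4, 9, 17, 12, 8, 10, 15, 11]
a[mid]=9>8: swap a[2],a[5]; hi=4 → [6, 4, 8, 17, 12, 9, 10, 15, 11]
a[mid]=8=8: mid=3
a[mid]=17>8: swap a[3],a[4]; hi=3 → [6, 4, 8, 12, 17, 9, 10, 15, 11]
a[mid]=12>8: swap a[3],a[3]; hi=2 → [6, 4, 8, 12, 17, 9, 10, 15, 11]
end: lo=2, hi=2; a = [6, 4, 8, 12, 17, 9, 10, 15, 11]

[6, 4, 8, 12, 17, 9, 10, 15, 11]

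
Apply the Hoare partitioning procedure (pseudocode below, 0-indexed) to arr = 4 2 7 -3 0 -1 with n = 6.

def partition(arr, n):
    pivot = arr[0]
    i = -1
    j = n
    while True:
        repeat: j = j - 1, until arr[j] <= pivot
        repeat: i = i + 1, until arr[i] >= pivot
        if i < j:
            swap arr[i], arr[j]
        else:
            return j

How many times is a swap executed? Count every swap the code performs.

pivot=4
j stops at 5 (-1), i stops at 0 (4); swap ⇒ -1 2 7 -3 0 4
j stops at 4 (0), i stops at 2 (7); swap ⇒ -1 2 0 -3 7 4
j stops at 3, i stops at 4; i≥j ⇒ return 3. arr=-1 2 0 -3 7 4

2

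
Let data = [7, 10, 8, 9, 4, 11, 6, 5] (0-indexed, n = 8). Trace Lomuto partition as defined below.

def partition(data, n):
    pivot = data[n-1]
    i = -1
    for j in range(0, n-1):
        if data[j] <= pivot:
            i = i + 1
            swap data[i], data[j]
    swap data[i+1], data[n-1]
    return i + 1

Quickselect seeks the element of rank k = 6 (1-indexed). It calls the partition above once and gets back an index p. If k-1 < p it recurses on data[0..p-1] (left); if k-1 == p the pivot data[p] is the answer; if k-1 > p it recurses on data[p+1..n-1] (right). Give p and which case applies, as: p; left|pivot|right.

pivot = data[7] = 5; i = -1
j=0: data[0]=7 > 5 → no swap
j=1: data[1]=10 > 5 → no swap
j=2: data[2]=8 > 5 → no swap
j=3: data[3]=9 > 5 → no swap
j=4: data[4]=4 ≤ 5 → i=0, swap data[0],data[4] → [4, 10, 8, 9, 7, 11, 6, 5]
j=5: data[5]=11 > 5 → no swap
j=6: data[6]=6 > 5 → no swap
final swap data[1],data[7] → [4, 5, 8, 9, 7, 11, 6, 10]; return 1
p = 1; k-1 = 5 > 1 ⇒ right

1; right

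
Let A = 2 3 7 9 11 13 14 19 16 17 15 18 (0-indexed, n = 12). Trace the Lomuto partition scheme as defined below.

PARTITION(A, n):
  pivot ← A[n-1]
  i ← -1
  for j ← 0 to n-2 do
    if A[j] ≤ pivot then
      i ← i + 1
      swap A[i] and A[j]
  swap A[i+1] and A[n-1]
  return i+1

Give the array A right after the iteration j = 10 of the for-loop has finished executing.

pivot = A[11] = 18; i = -1
j=0: A[0]=2 ≤ 18 → i=0, swap A[0],A[0] (no change) → 2 3 7 9 11 13 14 19 16 17 15 18
j=1: A[1]=3 ≤ 18 → i=1, swap A[1],A[1] (no change) → 2 3 7 9 11 13 14 19 16 17 15 18
j=2: A[2]=7 ≤ 18 → i=2, swap A[2],A[2] (no change) → 2 3 7 9 11 13 14 19 16 17 15 18
j=3: A[3]=9 ≤ 18 → i=3, swap A[3],A[3] (no change) → 2 3 7 9 11 13 14 19 16 17 15 18
j=4: A[4]=11 ≤ 18 → i=4, swap A[4],A[4] (no change) → 2 3 7 9 11 13 14 19 16 17 15 18
j=5: A[5]=13 ≤ 18 → i=5, swap A[5],A[5] (no change) → 2 3 7 9 11 13 14 19 16 17 15 18
j=6: A[6]=14 ≤ 18 → i=6, swap A[6],A[6] (no change) → 2 3 7 9 11 13 14 19 16 17 15 18
j=7: A[7]=19 > 18 → no swap
j=8: A[8]=16 ≤ 18 → i=7, swap A[7],A[8] → 2 3 7 9 11 13 14 16 19 17 15 18
j=9: A[9]=17 ≤ 18 → i=8, swap A[8],A[9] → 2 3 7 9 11 13 14 16 17 19 15 18
j=10: A[10]=15 ≤ 18 → i=9, swap A[9],A[10] → 2 3 7 9 11 13 14 16 17 15 19 18
(after j=10) A = 2 3 7 9 11 13 14 16 17 15 19 18

2 3 7 9 11 13 14 16 17 15 19 18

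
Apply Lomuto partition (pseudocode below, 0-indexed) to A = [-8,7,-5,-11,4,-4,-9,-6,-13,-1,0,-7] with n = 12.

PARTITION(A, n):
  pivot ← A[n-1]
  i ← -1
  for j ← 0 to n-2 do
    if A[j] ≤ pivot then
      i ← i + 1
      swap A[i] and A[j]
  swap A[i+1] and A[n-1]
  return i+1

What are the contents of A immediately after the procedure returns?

[-8,-11,-9,-13,-7,-4,-5,-6,7,-1,0,4]

pivot = A[11] = -7; i = -1
j=0: A[0]=-8 ≤ -7 → i=0, swap A[0],A[0] (no change) → [-8,7,-5,-11,4,-4,-9,-6,-13,-1,0,-7]
j=1: A[1]=7 > -7 → no swap
j=2: A[2]=-5 > -7 → no swap
j=3: A[3]=-11 ≤ -7 → i=1, swap A[1],A[3] → [-8,-11,-5,7,4,-4,-9,-6,-13,-1,0,-7]
j=4: A[4]=4 > -7 → no swap
j=5: A[5]=-4 > -7 → no swap
j=6: A[6]=-9 ≤ -7 → i=2, swap A[2],A[6] → [-8,-11,-9,7,4,-4,-5,-6,-13,-1,0,-7]
j=7: A[7]=-6 > -7 → no swap
j=8: A[8]=-13 ≤ -7 → i=3, swap A[3],A[8] → [-8,-11,-9,-13,4,-4,-5,-6,7,-1,0,-7]
j=9: A[9]=-1 > -7 → no swap
j=10: A[10]=0 > -7 → no swap
final swap A[4],A[11] → [-8,-11,-9,-13,-7,-4,-5,-6,7,-1,0,4]; return 4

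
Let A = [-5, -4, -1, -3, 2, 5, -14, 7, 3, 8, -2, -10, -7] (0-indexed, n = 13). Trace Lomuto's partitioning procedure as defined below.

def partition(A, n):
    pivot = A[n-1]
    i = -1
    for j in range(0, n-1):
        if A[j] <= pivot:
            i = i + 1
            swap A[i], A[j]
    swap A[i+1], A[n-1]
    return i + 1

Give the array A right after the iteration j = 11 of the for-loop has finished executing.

[-14, -10, -1, -3, 2, 5, -5, 7, 3, 8, -2, -4, -7]

pivot = A[12] = -7; i = -1
j=0: A[0]=-5 > -7 → no swap
j=1: A[1]=-4 > -7 → no swap
j=2: A[2]=-1 > -7 → no swap
j=3: A[3]=-3 > -7 → no swap
j=4: A[4]=2 > -7 → no swap
j=5: A[5]=5 > -7 → no swap
j=6: A[6]=-14 ≤ -7 → i=0, swap A[0],A[6] → [-14, -4, -1, -3, 2, 5, -5, 7, 3, 8, -2, -10, -7]
j=7: A[7]=7 > -7 → no swap
j=8: A[8]=3 > -7 → no swap
j=9: A[9]=8 > -7 → no swap
j=10: A[10]=-2 > -7 → no swap
j=11: A[11]=-10 ≤ -7 → i=1, swap A[1],A[11] → [-14, -10, -1, -3, 2, 5, -5, 7, 3, 8, -2, -4, -7]
(after j=11) A = [-14, -10, -1, -3, 2, 5, -5, 7, 3, 8, -2, -4, -7]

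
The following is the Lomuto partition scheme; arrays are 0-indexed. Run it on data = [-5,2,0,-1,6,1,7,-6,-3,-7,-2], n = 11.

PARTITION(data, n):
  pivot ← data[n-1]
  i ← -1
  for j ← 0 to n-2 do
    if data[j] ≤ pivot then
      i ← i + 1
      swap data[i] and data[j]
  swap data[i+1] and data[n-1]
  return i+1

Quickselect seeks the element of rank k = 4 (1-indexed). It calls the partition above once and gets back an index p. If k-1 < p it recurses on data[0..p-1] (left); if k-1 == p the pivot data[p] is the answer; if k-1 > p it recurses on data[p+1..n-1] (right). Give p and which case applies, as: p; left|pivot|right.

pivot = data[10] = -2; i = -1
j=0: data[0]=-5 ≤ -2 → i=0, swap data[0],data[0] (no change) → [-5,2,0,-1,6,1,7,-6,-3,-7,-2]
j=1: data[1]=2 > -2 → no swap
j=2: data[2]=0 > -2 → no swap
j=3: data[3]=-1 > -2 → no swap
j=4: data[4]=6 > -2 → no swap
j=5: data[5]=1 > -2 → no swap
j=6: data[6]=7 > -2 → no swap
j=7: data[7]=-6 ≤ -2 → i=1, swap data[1],data[7] → [-5,-6,0,-1,6,1,7,2,-3,-7,-2]
j=8: data[8]=-3 ≤ -2 → i=2, swap data[2],data[8] → [-5,-6,-3,-1,6,1,7,2,0,-7,-2]
j=9: data[9]=-7 ≤ -2 → i=3, swap data[3],data[9] → [-5,-6,-3,-7,6,1,7,2,0,-1,-2]
final swap data[4],data[10] → [-5,-6,-3,-7,-2,1,7,2,0,-1,6]; return 4
p = 4; k-1 = 3 < 4 ⇒ left

4; left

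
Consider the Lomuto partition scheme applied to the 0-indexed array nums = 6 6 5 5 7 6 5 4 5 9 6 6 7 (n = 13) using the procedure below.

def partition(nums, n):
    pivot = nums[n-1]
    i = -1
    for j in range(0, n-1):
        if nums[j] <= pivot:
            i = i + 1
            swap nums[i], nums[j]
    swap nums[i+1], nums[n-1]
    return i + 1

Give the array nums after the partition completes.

pivot = nums[12] = 7; i = -1
j=0: nums[0]=6 ≤ 7 → i=0, swap nums[0],nums[0] (no change) → 6 6 5 5 7 6 5 4 5 9 6 6 7
j=1: nums[1]=6 ≤ 7 → i=1, swap nums[1],nums[1] (no change) → 6 6 5 5 7 6 5 4 5 9 6 6 7
j=2: nums[2]=5 ≤ 7 → i=2, swap nums[2],nums[2] (no change) → 6 6 5 5 7 6 5 4 5 9 6 6 7
j=3: nums[3]=5 ≤ 7 → i=3, swap nums[3],nums[3] (no change) → 6 6 5 5 7 6 5 4 5 9 6 6 7
j=4: nums[4]=7 ≤ 7 → i=4, swap nums[4],nums[4] (no change) → 6 6 5 5 7 6 5 4 5 9 6 6 7
j=5: nums[5]=6 ≤ 7 → i=5, swap nums[5],nums[5] (no change) → 6 6 5 5 7 6 5 4 5 9 6 6 7
j=6: nums[6]=5 ≤ 7 → i=6, swap nums[6],nums[6] (no change) → 6 6 5 5 7 6 5 4 5 9 6 6 7
j=7: nums[7]=4 ≤ 7 → i=7, swap nums[7],nums[7] (no change) → 6 6 5 5 7 6 5 4 5 9 6 6 7
j=8: nums[8]=5 ≤ 7 → i=8, swap nums[8],nums[8] (no change) → 6 6 5 5 7 6 5 4 5 9 6 6 7
j=9: nums[9]=9 > 7 → no swap
j=10: nums[10]=6 ≤ 7 → i=9, swap nums[9],nums[10] → 6 6 5 5 7 6 5 4 5 6 9 6 7
j=11: nums[11]=6 ≤ 7 → i=10, swap nums[10],nums[11] → 6 6 5 5 7 6 5 4 5 6 6 9 7
final swap nums[11],nums[12] → 6 6 5 5 7 6 5 4 5 6 6 7 9; return 11

6 6 5 5 7 6 5 4 5 6 6 7 9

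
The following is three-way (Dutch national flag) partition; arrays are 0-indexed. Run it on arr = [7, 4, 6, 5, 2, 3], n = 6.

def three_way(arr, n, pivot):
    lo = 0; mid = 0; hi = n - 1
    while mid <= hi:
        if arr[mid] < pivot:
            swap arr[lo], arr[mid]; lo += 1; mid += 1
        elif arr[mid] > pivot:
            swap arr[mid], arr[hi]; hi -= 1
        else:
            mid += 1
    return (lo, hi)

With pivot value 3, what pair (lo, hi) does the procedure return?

(1, 1)

lo=0 mid=0 hi=5
7>3: swap(0,5), hi=4 ⇒ [3, 4, 6, 5, 2, 7]
3=3: mid=1
4>3: swap(1,4), hi=3 ⇒ [3, 2, 6, 5, 4, 7]
2<3: swap(0,1), lo=1 mid=2 ⇒ [2, 3, 6, 5, 4, 7]
6>3: swap(2,3), hi=2 ⇒ [2, 3, 5, 6, 4, 7]
5>3: swap(2,2), hi=1 ⇒ [2, 3, 5, 6, 4, 7]
done. lo=1 hi=1; arr=[2, 3, 5, 6, 4, 7]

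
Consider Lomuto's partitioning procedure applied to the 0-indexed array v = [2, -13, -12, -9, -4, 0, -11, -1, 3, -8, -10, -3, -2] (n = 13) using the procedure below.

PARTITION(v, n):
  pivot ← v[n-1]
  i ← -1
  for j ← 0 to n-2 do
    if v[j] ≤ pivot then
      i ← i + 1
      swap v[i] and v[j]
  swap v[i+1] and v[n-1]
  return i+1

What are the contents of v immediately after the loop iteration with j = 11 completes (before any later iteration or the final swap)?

[-13, -12, -9, -4, -11, -8, -10, -3, 3, 0, 2, -1, -2]

pivot = v[12] = -2; i = -1
j=0: v[0]=2 > -2 → no swap
j=1: v[1]=-13 ≤ -2 → i=0, swap v[0],v[1] → [-13, 2, -12, -9, -4, 0, -11, -1, 3, -8, -10, -3, -2]
j=2: v[2]=-12 ≤ -2 → i=1, swap v[1],v[2] → [-13, -12, 2, -9, -4, 0, -11, -1, 3, -8, -10, -3, -2]
j=3: v[3]=-9 ≤ -2 → i=2, swap v[2],v[3] → [-13, -12, -9, 2, -4, 0, -11, -1, 3, -8, -10, -3, -2]
j=4: v[4]=-4 ≤ -2 → i=3, swap v[3],v[4] → [-13, -12, -9, -4, 2, 0, -11, -1, 3, -8, -10, -3, -2]
j=5: v[5]=0 > -2 → no swap
j=6: v[6]=-11 ≤ -2 → i=4, swap v[4],v[6] → [-13, -12, -9, -4, -11, 0, 2, -1, 3, -8, -10, -3, -2]
j=7: v[7]=-1 > -2 → no swap
j=8: v[8]=3 > -2 → no swap
j=9: v[9]=-8 ≤ -2 → i=5, swap v[5],v[9] → [-13, -12, -9, -4, -11, -8, 2, -1, 3, 0, -10, -3, -2]
j=10: v[10]=-10 ≤ -2 → i=6, swap v[6],v[10] → [-13, -12, -9, -4, -11, -8, -10, -1, 3, 0, 2, -3, -2]
j=11: v[11]=-3 ≤ -2 → i=7, swap v[7],v[11] → [-13, -12, -9, -4, -11, -8, -10, -3, 3, 0, 2, -1, -2]
(after j=11) v = [-13, -12, -9, -4, -11, -8, -10, -3, 3, 0, 2, -1, -2]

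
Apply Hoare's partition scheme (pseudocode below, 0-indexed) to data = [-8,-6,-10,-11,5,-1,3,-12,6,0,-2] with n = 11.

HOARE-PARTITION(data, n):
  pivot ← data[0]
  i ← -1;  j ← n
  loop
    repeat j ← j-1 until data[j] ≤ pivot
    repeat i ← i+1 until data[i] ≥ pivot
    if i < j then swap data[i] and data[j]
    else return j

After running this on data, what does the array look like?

[-12,-11,-10,-6,5,-1,3,-8,6,0,-2]

pivot=-8
j stops at 7 (-12), i stops at 0 (-8); swap ⇒ [-12,-6,-10,-11,5,-1,3,-8,6,0,-2]
j stops at 3 (-11), i stops at 1 (-6); swap ⇒ [-12,-11,-10,-6,5,-1,3,-8,6,0,-2]
j stops at 2, i stops at 3; i≥j ⇒ return 2. data=[-12,-11,-10,-6,5,-1,3,-8,6,0,-2]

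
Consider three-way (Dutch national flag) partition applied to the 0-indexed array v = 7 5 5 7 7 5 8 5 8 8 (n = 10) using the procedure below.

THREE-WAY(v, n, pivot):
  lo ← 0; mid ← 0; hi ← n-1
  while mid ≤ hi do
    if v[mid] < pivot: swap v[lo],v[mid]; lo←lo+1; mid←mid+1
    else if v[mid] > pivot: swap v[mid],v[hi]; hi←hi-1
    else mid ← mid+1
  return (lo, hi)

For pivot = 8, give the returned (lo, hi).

lo=0 mid=0 hi=9
7<8: swap(0,0), lo=1 mid=1 ⇒ 7 5 5 7 7 5 8 5 8 8
5<8: swap(1,1), lo=2 mid=2 ⇒ 7 5 5 7 7 5 8 5 8 8
5<8: swap(2,2), lo=3 mid=3 ⇒ 7 5 5 7 7 5 8 5 8 8
7<8: swap(3,3), lo=4 mid=4 ⇒ 7 5 5 7 7 5 8 5 8 8
7<8: swap(4,4), lo=5 mid=5 ⇒ 7 5 5 7 7 5 8 5 8 8
5<8: swap(5,5), lo=6 mid=6 ⇒ 7 5 5 7 7 5 8 5 8 8
8=8: mid=7
5<8: swap(6,7), lo=7 mid=8 ⇒ 7 5 5 7 7 5 5 8 8 8
8=8: mid=9
8=8: mid=10
done. lo=7 hi=9; v=7 5 5 7 7 5 5 8 8 8

(7, 9)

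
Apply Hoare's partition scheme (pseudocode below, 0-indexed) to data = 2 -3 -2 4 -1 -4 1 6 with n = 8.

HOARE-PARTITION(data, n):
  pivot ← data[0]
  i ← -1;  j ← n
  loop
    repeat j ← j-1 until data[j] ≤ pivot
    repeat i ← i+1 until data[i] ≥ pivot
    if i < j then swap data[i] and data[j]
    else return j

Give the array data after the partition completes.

pivot = data[0] = 2; i = -1, j = 8
j→6 (data[6]=1≤2), i→0 (data[0]=2≥2); i<j, swap → 1 -3 -2 4 -1 -4 2 6
j→5 (data[5]=-4≤2), i→3 (data[3]=4≥2); i<j, swap → 1 -3 -2 -4 -1 4 2 6
j→4, i→5; i≥j, return j=4. data = 1 -3 -2 -4 -1 4 2 6

1 -3 -2 -4 -1 4 2 6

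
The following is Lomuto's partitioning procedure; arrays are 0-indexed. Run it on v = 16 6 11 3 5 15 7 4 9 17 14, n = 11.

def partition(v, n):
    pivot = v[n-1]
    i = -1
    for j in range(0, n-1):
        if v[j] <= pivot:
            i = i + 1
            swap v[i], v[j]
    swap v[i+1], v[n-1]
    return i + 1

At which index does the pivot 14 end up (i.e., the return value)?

pivot = v[10] = 14; i = -1
j=0: v[0]=16 > 14 → no swap
j=1: v[1]=6 ≤ 14 → i=0, swap v[0],v[1] → 6 16 11 3 5 15 7 4 9 17 14
j=2: v[2]=11 ≤ 14 → i=1, swap v[1],v[2] → 6 11 16 3 5 15 7 4 9 17 14
j=3: v[3]=3 ≤ 14 → i=2, swap v[2],v[3] → 6 11 3 16 5 15 7 4 9 17 14
j=4: v[4]=5 ≤ 14 → i=3, swap v[3],v[4] → 6 11 3 5 16 15 7 4 9 17 14
j=5: v[5]=15 > 14 → no swap
j=6: v[6]=7 ≤ 14 → i=4, swap v[4],v[6] → 6 11 3 5 7 15 16 4 9 17 14
j=7: v[7]=4 ≤ 14 → i=5, swap v[5],v[7] → 6 11 3 5 7 4 16 15 9 17 14
j=8: v[8]=9 ≤ 14 → i=6, swap v[6],v[8] → 6 11 3 5 7 4 9 15 16 17 14
j=9: v[9]=17 > 14 → no swap
final swap v[7],v[10] → 6 11 3 5 7 4 9 14 16 17 15; return 7

7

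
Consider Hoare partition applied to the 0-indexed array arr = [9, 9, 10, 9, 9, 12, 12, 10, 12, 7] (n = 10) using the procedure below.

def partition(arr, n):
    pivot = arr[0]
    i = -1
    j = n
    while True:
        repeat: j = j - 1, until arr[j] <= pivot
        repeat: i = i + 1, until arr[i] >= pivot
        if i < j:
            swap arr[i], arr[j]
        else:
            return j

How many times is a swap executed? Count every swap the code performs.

pivot = arr[0] = 9; i = -1, j = 10
j→9 (arr[9]=7≤9), i→0 (arr[0]=9≥9); i<j, swap → [7, 9, 10, 9, 9, 12, 12, 10, 12, 9]
j→4 (arr[4]=9≤9), i→1 (arr[1]=9≥9); i<j, swap → [7, 9, 10, 9, 9, 12, 12, 10, 12, 9]
j→3 (arr[3]=9≤9), i→2 (arr[2]=10≥9); i<j, swap → [7, 9, 9, 10, 9, 12, 12, 10, 12, 9]
j→2, i→3; i≥j, return j=2. arr = [7, 9, 9, 10, 9, 12, 12, 10, 12, 9]

3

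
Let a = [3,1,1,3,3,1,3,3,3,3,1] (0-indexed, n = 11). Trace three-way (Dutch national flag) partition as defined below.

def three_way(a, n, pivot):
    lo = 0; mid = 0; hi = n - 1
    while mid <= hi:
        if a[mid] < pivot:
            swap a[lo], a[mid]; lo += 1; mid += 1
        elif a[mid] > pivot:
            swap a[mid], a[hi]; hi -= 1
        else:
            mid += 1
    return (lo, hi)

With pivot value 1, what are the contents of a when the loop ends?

lo=0 mid=0 hi=10
3>1: swap(0,10), hi=9 ⇒ [1,1,1,3,3,1,3,3,3,3,3]
1=1: mid=1
1=1: mid=2
1=1: mid=3
3>1: swap(3,9), hi=8 ⇒ [1,1,1,3,3,1,3,3,3,3,3]
3>1: swap(3,8), hi=7 ⇒ [1,1,1,3,3,1,3,3,3,3,3]
3>1: swap(3,7), hi=6 ⇒ [1,1,1,3,3,1,3,3,3,3,3]
3>1: swap(3,6), hi=5 ⇒ [1,1,1,3,3,1,3,3,3,3,3]
3>1: swap(3,5), hi=4 ⇒ [1,1,1,1,3,3,3,3,3,3,3]
1=1: mid=4
3>1: swap(4,4), hi=3 ⇒ [1,1,1,1,3,3,3,3,3,3,3]
done. lo=0 hi=3; a=[1,1,1,1,3,3,3,3,3,3,3]

[1,1,1,1,3,3,3,3,3,3,3]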